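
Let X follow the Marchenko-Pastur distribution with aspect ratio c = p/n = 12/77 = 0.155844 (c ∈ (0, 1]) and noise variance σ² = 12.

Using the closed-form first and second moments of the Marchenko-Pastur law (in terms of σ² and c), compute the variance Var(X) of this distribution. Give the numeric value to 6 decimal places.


Recall the MP moments m_1 = E[X] = σ² and m_2 = E[X²] = σ⁴ (1 + c).
m_1 = E[X] = σ² = 12, so m_1² = 144.
m_2 = E[X²] = σ⁴ (1 + c) = 144 · (1 + 0.155844) = 144 · 1.155844 = 166.441558.
(Note m_2 − m_1² simplifies to c · σ⁴ = 0.155844 · 144.)

Var(X) = m_2 − m_1² = 166.441558 − 144 = 22.441558.


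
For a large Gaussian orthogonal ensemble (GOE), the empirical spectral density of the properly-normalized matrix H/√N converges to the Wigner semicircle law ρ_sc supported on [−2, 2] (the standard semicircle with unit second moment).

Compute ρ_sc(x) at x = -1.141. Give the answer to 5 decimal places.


ρ_sc(x) = (1/(2π)) √(4 − x²). With x = -1.141:
  4 − x² = 4 − (-1.141)² = 4 − 1.301881 = 2.698119.
  √(4 − x²) = 1.642595.
  1/(2π) = 0.159155.
  ρ_sc(-1.141) = 0.159155 · 1.642595 = 0.261427.

Rounded to 5 decimal places: ρ_sc(-1.141) ≈ 0.26143.


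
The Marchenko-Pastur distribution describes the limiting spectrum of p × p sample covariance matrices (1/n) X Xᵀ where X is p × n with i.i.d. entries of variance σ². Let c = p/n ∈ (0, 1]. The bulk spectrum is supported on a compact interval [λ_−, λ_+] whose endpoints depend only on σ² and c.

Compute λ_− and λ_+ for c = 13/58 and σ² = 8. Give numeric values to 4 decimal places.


c = 13/58 = 0.224138; √c = 0.473432.
λ_− = σ² (1 − √c)² = 8 · (1 − 0.473432)² = 8 · (0.526568)² = 2.218190.
λ_+ = σ² (1 + √c)² = 8 · (1 + 0.473432)² = 8 · (1.473432)² = 17.368017.

Rounded to 4 decimal places: λ_− ≈ 2.2182, λ_+ ≈ 17.3680.


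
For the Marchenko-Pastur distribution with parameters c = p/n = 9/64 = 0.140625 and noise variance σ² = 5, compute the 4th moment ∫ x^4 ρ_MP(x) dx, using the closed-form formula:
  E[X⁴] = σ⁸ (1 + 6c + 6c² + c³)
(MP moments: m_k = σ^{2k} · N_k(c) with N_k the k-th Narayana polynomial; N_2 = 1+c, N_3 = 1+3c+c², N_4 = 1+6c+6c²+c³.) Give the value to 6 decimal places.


E[X⁴] = σ⁸ (1 + 6c + 6c² + c³) (fourth MP moment). With σ² = 5 (so σ⁸ = 625) and c = 9/64 = 0.140625: E[X⁴] = 625 · (1 + 6·0.140625 + 6·(0.140625)² + (0.140625)³) = 625 · 1.965183.

So E[X^4] = 1228.239536.


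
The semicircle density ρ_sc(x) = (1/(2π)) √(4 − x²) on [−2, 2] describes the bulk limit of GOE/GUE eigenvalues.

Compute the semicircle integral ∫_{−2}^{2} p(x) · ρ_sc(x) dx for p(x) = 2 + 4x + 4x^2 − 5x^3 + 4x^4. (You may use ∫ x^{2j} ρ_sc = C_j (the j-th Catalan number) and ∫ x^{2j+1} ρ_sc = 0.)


Write p(x) = Σ a_i x^i, split into monomials and integrate each against ρ_sc separately.
Using ∫ x^{2j} ρ_sc = C_j = (1/(j+1)) C(2j, j) (Catalan numbers) and ∫ x^{2j+1} ρ_sc = 0 (odd monomials vanish by symmetry):
  i = 0 (even): a_0 · C_{0} = 2 · 1 = 2
  i = 1 (odd): ∫ x^1 ρ_sc = 0 (vanishes)
  i = 2 (even): a_2 · C_{1} = 4 · 1 = 4
  i = 3 (odd): ∫ x^3 ρ_sc = 0 (vanishes)
  i = 4 (even): a_4 · C_{2} = 4 · 2 = 8

Summing the contributions: ∫_{−2}^{2} p(x) ρ_sc(x) dx = 2 + 4 + 8 = 14.


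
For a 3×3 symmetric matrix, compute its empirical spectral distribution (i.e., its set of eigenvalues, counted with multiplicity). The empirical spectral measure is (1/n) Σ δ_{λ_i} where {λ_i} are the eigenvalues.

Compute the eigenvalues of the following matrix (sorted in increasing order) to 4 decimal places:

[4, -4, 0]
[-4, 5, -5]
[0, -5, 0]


Since M is real symmetric, all three eigenvalues are real; they are the roots of det(λI − M) = λ³ − (tr M) λ² + s λ − det M, where s is the sum of the principal 2×2 minors.
tr M = 4 + 5 + 0 = 9.
s = (4·5 − (-4)²) + (4·0 − 0²) + (5·0 − (-5)²) = 4 + 0 + (-25) = -21.
det M (expand along row 1) = 4·(-25) − (-4)·0 + 0·20 = -100.
Characteristic polynomial: λ³ − 9λ² − 21λ + 100 = 0.
Substitute λ = y + (tr M)/3 = y + 3.000000 to remove the quadratic term: y³ + p·y + q = 0 with p = s − (tr M)²/3 = -48.000000 and q = −2(tr M)³/27 + (tr M)·s/3 − det M = -17.000000.
Three real roots ⇒ use the trigonometric (Viète) form: r = 2√(−p/3) = 8.000000, φ = arccos(3q/(p·r)) = arccos(0.132812) = 1.437590 rad.
y_k = r·cos(φ/3 − 2πk/3) for k = 0, 1, 2 gives y = 7.098924, -0.355100, -6.743825.
λ_k = y_k + 3.000000 gives λ = 10.0989, 2.6449, -3.7438 (check: the sum is 9.0000 = tr M).

Eigenvalues sorted in increasing order: [-3.7438, 2.6449, 10.0989].


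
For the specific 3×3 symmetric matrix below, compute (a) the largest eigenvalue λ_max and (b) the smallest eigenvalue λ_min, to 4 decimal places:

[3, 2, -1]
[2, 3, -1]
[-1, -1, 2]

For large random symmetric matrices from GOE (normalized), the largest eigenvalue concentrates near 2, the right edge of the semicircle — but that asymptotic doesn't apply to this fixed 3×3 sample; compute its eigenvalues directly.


Since M is real symmetric, all three eigenvalues are real; they are the roots of det(λI − M) = λ³ − (tr M) λ² + s λ − det M, where s is the sum of the principal 2×2 minors.
tr M = 3 + 3 + 2 = 8.
s = (3·3 − 2²) + (3·2 − (-1)²) + (3·2 − (-1)²) = 5 + 5 + 5 = 15.
det M (expand along row 1) = 3·5 − 2·3 + (-1)·1 = 8.
Characteristic polynomial: λ³ − 8λ² + 15λ − 8 = 0.
Substitute λ = y + (tr M)/3 = y + 2.666667 to remove the quadratic term: y³ + p·y + q = 0 with p = s − (tr M)²/3 = -6.333333 and q = −2(tr M)³/27 + (tr M)·s/3 − det M = -5.925926.
Three real roots ⇒ use the trigonometric (Viète) form: r = 2√(−p/3) = 2.905933, φ = arccos(3q/(p·r)) = arccos(0.965961) = 0.261664 rad.
y_k = r·cos(φ/3 − 2πk/3) for k = 0, 1, 2 gives y = 2.894886, -1.228219, -1.666667.
λ_k = y_k + 2.666667 gives λ = 5.5616, 1.4384, 1.0000 (check: the sum is 8.0000 = tr M).

Hence λ_max = 5.5616 and λ_min = 1.0000.


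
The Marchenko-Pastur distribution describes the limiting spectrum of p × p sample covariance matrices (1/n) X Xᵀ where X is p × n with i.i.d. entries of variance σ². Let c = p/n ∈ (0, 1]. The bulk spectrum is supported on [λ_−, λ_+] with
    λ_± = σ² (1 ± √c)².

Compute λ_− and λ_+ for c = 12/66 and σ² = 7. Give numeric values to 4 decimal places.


c = 12/66 = 0.181818; √c = 0.426401.
λ_− = σ² (1 − √c)² = 7 · (1 − 0.426401)² = 7 · (0.573599)² = 2.303107.
λ_+ = σ² (1 + √c)² = 7 · (1 + 0.426401)² = 7 · (1.426401)² = 14.242347.

Rounded to 4 decimal places: λ_− ≈ 2.3031, λ_+ ≈ 14.2423.


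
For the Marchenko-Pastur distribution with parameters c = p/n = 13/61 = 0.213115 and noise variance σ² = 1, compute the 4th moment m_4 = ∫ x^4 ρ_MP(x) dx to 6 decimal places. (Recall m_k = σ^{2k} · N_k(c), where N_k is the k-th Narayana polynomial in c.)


E[X⁴] = σ⁸ (1 + 6c + 6c² + c³) (fourth MP moment). With σ² = 1 (so σ⁸ = 1) and c = 13/61 = 0.213115: E[X⁴] = 1 · (1 + 6·0.213115 + 6·(0.213115)² + (0.213115)³) = 1 · 2.560875.

So E[X^4] = 2.560875.


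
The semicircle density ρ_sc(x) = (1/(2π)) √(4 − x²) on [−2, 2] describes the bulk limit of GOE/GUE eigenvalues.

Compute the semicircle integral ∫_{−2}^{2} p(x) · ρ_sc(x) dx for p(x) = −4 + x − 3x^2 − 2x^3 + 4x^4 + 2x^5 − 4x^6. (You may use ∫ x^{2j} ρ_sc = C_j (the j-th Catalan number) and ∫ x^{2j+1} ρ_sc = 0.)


Write p(x) = Σ a_i x^i, split into monomials and integrate each against ρ_sc separately.
Using ∫ x^{2j} ρ_sc = C_j = (1/(j+1)) C(2j, j) (Catalan numbers) and ∫ x^{2j+1} ρ_sc = 0 (odd monomials vanish by symmetry):
  i = 0 (even): a_0 · C_{0} = -4 · 1 = -4
  i = 1 (odd): ∫ x^1 ρ_sc = 0 (vanishes)
  i = 2 (even): a_2 · C_{1} = -3 · 1 = -3
  i = 3 (odd): ∫ x^3 ρ_sc = 0 (vanishes)
  i = 4 (even): a_4 · C_{2} = 4 · 2 = 8
  i = 5 (odd): ∫ x^5 ρ_sc = 0 (vanishes)
  i = 6 (even): a_6 · C_{3} = -4 · 5 = -20

Summing the contributions: ∫_{−2}^{2} p(x) ρ_sc(x) dx = (-4) + (-3) + 8 + (-20) = -19.


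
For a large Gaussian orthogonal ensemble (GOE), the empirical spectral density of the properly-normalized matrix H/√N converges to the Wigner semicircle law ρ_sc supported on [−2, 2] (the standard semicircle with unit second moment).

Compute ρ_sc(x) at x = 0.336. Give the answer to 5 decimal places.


ρ_sc(x) = (1/(2π)) √(4 − x²). With x = 0.336:
  4 − x² = 4 − (0.336)² = 4 − 0.112896 = 3.887104.
  √(4 − x²) = 1.971574.
  1/(2π) = 0.159155.
  ρ_sc(0.336) = 0.159155 · 1.971574 = 0.313786.

Rounded to 5 decimal places: ρ_sc(0.336) ≈ 0.31379.


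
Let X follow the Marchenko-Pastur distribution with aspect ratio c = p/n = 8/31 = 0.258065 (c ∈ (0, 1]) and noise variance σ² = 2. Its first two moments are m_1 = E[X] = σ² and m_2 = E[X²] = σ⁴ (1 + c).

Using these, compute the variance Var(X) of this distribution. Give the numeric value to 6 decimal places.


m_1 = E[X] = σ² = 2, so m_1² = 4.
m_2 = E[X²] = σ⁴ (1 + c) = 4 · (1 + 0.258065) = 4 · 1.258065 = 5.032258.
(Note m_2 − m_1² simplifies to c · σ⁴ = 0.258065 · 4.)

Var(X) = m_2 − m_1² = 5.032258 − 4 = 1.032258.


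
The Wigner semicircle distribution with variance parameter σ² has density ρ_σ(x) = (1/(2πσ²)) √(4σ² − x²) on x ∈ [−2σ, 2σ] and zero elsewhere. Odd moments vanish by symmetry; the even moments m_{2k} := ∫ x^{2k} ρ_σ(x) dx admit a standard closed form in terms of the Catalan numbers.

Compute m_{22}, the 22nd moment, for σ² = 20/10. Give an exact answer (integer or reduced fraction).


By the scaled semicircle moment identity, m_{2k} = σ^{2k} · C_k with k = 11.
C_11 = (1/(k+1)) · C(2k, k) = (1/12) · C(22, 11) = (1/12) · 705432 = 58786.
σ^{2k} = (σ²)^k = (20/10)^11 = 2048.

Therefore m_{22} = σ^{22} · C_11 = 2048 · 58786 = 120393728.


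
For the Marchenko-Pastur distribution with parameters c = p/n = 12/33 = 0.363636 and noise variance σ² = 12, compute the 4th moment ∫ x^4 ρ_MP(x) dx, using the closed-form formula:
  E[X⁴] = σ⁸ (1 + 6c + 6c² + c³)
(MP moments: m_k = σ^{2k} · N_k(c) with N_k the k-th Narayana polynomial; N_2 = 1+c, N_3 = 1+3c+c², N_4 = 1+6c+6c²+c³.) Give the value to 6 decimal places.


E[X⁴] = σ⁸ (1 + 6c + 6c² + c³) (fourth MP moment). With σ² = 12 (so σ⁸ = 20736) and c = 12/33 = 0.363636: E[X⁴] = 20736 · (1 + 6·0.363636 + 6·(0.363636)² + (0.363636)³) = 20736 · 4.023291.

So E[X^4] = 83426.957175.


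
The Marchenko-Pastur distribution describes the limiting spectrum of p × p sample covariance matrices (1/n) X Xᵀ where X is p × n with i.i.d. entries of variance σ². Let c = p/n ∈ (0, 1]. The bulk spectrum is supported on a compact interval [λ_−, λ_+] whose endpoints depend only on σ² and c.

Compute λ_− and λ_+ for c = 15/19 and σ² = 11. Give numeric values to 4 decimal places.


c = 15/19 = 0.789474; √c = 0.888523.
λ_− = σ² (1 − √c)² = 11 · (1 − 0.888523)² = 11 · (0.111477)² = 0.136698.
λ_+ = σ² (1 + √c)² = 11 · (1 + 0.888523)² = 11 · (1.888523)² = 39.231723.

Rounded to 4 decimal places: λ_− ≈ 0.1367, λ_+ ≈ 39.2317.


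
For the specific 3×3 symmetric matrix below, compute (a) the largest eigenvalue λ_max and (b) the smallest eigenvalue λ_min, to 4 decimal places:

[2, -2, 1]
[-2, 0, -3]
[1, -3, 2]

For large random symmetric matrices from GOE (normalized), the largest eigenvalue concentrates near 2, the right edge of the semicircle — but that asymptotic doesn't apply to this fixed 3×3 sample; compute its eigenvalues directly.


Since M is real symmetric, all three eigenvalues are real; they are the roots of det(λI − M) = λ³ − (tr M) λ² + s λ − det M, where s is the sum of the principal 2×2 minors.
tr M = 2 + 0 + 2 = 4.
s = (2·0 − (-2)²) + (2·2 − 1²) + (0·2 − (-3)²) = -4 + 3 + (-9) = -10.
det M (expand along row 1) = 2·(-9) − (-2)·(-1) + 1·6 = -14.
Characteristic polynomial: λ³ − 4λ² − 10λ + 14 = 0.
Substitute λ = y + (tr M)/3 = y + 1.333333 to remove the quadratic term: y³ + p·y + q = 0 with p = s − (tr M)²/3 = -15.333333 and q = −2(tr M)³/27 + (tr M)·s/3 − det M = -4.074074.
Three real roots ⇒ use the trigonometric (Viète) form: r = 2√(−p/3) = 4.521553, φ = arccos(3q/(p·r)) = arccos(0.176289) = 1.393581 rad.
y_k = r·cos(φ/3 − 2πk/3) for k = 0, 1, 2 gives y = 4.042421, -0.266941, -3.775480.
λ_k = y_k + 1.333333 gives λ = 5.3758, 1.0664, -2.4421 (check: the sum is 4.0000 = tr M).

Hence λ_max = 5.3758 and λ_min = -2.4421.


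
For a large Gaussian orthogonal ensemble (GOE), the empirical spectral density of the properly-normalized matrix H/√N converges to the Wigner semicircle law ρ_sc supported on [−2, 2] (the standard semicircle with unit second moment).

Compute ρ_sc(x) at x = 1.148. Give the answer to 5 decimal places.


ρ_sc(x) = (1/(2π)) √(4 − x²). With x = 1.148:
  4 − x² = 4 − (1.148)² = 4 − 1.317904 = 2.682096.
  √(4 − x²) = 1.637711.
  1/(2π) = 0.159155.
  ρ_sc(1.148) = 0.159155 · 1.637711 = 0.260650.

Rounded to 5 decimal places: ρ_sc(1.148) ≈ 0.26065.


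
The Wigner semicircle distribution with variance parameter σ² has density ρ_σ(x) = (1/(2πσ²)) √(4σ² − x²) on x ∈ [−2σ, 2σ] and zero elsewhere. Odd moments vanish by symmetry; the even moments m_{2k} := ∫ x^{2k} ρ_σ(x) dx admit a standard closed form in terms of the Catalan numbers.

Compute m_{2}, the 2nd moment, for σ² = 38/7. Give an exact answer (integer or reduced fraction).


By the scaled semicircle moment identity, m_{2k} = σ^{2k} · C_k with k = 1.
C_1 = (1/(k+1)) · C(2k, k) = (1/2) · C(2, 1) = (1/2) · 2 = 1.
σ^{2k} = (σ²)^k = (38/7)^1 = 38/7.

Therefore m_{2} = σ^{2} · C_1 = (38/7) · 1 = 38/7.


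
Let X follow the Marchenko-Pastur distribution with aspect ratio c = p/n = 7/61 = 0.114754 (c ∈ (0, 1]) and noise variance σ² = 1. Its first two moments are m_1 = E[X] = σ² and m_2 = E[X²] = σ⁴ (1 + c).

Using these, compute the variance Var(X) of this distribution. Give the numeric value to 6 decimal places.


m_1 = E[X] = σ² = 1, so m_1² = 1.
m_2 = E[X²] = σ⁴ (1 + c) = 1 · (1 + 0.114754) = 1 · 1.114754 = 1.114754.
(Note m_2 − m_1² simplifies to c · σ⁴ = 0.114754 · 1.)

Var(X) = m_2 − m_1² = 1.114754 − 1 = 0.114754.


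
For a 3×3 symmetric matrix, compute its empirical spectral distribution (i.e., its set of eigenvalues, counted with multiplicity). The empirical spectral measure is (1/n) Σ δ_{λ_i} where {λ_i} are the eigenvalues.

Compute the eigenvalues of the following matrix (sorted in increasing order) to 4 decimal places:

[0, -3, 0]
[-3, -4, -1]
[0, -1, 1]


Since M is real symmetric, all three eigenvalues are real; they are the roots of det(λI − M) = λ³ − (tr M) λ² + s λ − det M, where s is the sum of the principal 2×2 minors.
tr M = 0 + (-4) + 1 = -3.
s = (0·(-4) − (-3)²) + (0·1 − 0²) + ((-4)·1 − (-1)²) = -9 + 0 + (-5) = -14.
det M (expand along row 1) = 0·(-5) − (-3)·(-3) + 0·3 = -9.
Characteristic polynomial: λ³ + 3λ² − 14λ + 9 = 0.
Substitute λ = y + (tr M)/3 = y − 1.000000 to remove the quadratic term: y³ + p·y + q = 0 with p = s − (tr M)²/3 = -17.000000 and q = −2(tr M)³/27 + (tr M)·s/3 − det M = 25.000000.
Three real roots ⇒ use the trigonometric (Viète) form: r = 2√(−p/3) = 4.760952, φ = arccos(3q/(p·r)) = arccos(-0.926656) = 2.756213 rad.
y_k = r·cos(φ/3 − 2πk/3) for k = 0, 1, 2 gives y = 2.889060, 1.832664, -4.721724.
λ_k = y_k − 1.000000 gives λ = 1.8891, 0.8327, -5.7217 (check: the sum is -3.0000 = tr M).

Eigenvalues sorted in increasing order: [-5.7217, 0.8327, 1.8891].


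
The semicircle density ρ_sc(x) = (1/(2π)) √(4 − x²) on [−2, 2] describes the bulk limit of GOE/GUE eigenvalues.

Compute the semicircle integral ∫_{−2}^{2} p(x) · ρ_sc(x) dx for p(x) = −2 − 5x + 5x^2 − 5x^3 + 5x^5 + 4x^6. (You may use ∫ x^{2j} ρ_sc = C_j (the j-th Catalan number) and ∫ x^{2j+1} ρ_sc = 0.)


Write p(x) = Σ a_i x^i, split into monomials and integrate each against ρ_sc separately.
Using ∫ x^{2j} ρ_sc = C_j = (1/(j+1)) C(2j, j) (Catalan numbers) and ∫ x^{2j+1} ρ_sc = 0 (odd monomials vanish by symmetry):
  i = 0 (even): a_0 · C_{0} = -2 · 1 = -2
  i = 1 (odd): ∫ x^1 ρ_sc = 0 (vanishes)
  i = 2 (even): a_2 · C_{1} = 5 · 1 = 5
  i = 3 (odd): ∫ x^3 ρ_sc = 0 (vanishes)
  i = 5 (odd): ∫ x^5 ρ_sc = 0 (vanishes)
  i = 6 (even): a_6 · C_{3} = 4 · 5 = 20

Summing the contributions: ∫_{−2}^{2} p(x) ρ_sc(x) dx = (-2) + 5 + 20 = 23.


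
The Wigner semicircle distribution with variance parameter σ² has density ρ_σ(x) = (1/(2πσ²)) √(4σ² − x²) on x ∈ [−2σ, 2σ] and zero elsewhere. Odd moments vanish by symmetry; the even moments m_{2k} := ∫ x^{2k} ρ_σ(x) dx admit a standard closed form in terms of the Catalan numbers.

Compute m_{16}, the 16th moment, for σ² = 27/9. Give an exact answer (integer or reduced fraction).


By the scaled semicircle moment identity, m_{2k} = σ^{2k} · C_k with k = 8.
C_8 = (1/(k+1)) · C(2k, k) = (1/9) · C(16, 8) = (1/9) · 12870 = 1430.
σ^{2k} = (σ²)^k = (27/9)^8 = 6561.

Therefore m_{16} = σ^{16} · C_8 = 6561 · 1430 = 9382230.


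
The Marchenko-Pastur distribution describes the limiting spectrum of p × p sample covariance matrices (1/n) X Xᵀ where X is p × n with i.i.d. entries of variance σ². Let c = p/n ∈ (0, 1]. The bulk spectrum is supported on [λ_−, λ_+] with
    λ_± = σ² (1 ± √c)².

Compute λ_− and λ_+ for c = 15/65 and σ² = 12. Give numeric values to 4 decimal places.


c = 15/65 = 0.230769; √c = 0.480384.
λ_− = σ² (1 − √c)² = 12 · (1 − 0.480384)² = 12 · (0.519616)² = 3.240004.
λ_+ = σ² (1 + √c)² = 12 · (1 + 0.480384)² = 12 · (1.480384)² = 26.298458.

Rounded to 4 decimal places: λ_− ≈ 3.2400, λ_+ ≈ 26.2985.


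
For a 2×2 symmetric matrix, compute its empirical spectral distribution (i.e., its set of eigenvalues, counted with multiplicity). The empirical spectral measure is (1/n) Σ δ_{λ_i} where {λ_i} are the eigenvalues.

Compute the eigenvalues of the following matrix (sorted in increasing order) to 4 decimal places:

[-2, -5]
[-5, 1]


Since M is real symmetric, both eigenvalues are real; they are the roots of det(λI − M) = λ² − (tr M) λ + det M.
tr M = -2 + 1 = -1.
det M = (-2)·1 − (-5)² = -2 − 25 = -27.
Characteristic polynomial: λ² + λ − 27 = 0.
Discriminant Δ = (tr M)² − 4·det M = 1 − (-108) = 109; √Δ = 10.440307.
λ = (tr M ± √Δ)/2 = (-1 ± 10.440307)/2, giving (tr M − √Δ)/2 = -5.7202 and (tr M + √Δ)/2 = 4.7202.

Eigenvalues sorted in increasing order: [-5.7202, 4.7202].


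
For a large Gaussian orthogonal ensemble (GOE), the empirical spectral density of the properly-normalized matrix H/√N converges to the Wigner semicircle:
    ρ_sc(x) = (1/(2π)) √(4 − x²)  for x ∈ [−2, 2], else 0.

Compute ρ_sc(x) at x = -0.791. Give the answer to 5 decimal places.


ρ_sc(x) = (1/(2π)) √(4 − x²). With x = -0.791:
  4 − x² = 4 − (-0.791)² = 4 − 0.625681 = 3.374319.
  √(4 − x²) = 1.836932.
  1/(2π) = 0.159155.
  ρ_sc(-0.791) = 0.159155 · 1.836932 = 0.292357.

Rounded to 5 decimal places: ρ_sc(-0.791) ≈ 0.29236.


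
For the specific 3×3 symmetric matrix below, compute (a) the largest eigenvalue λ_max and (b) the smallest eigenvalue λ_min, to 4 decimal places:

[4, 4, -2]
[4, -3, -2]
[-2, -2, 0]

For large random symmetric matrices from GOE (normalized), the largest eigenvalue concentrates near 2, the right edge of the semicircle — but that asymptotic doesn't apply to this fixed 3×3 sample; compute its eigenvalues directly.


Since M is real symmetric, all three eigenvalues are real; they are the roots of det(λI − M) = λ³ − (tr M) λ² + s λ − det M, where s is the sum of the principal 2×2 minors.
tr M = 4 + (-3) + 0 = 1.
s = (4·(-3) − 4²) + (4·0 − (-2)²) + ((-3)·0 − (-2)²) = -28 + (-4) + (-4) = -36.
det M (expand along row 1) = 4·(-4) − 4·(-4) + (-2)·(-14) = 28.
Characteristic polynomial: λ³ − λ² − 36λ − 28 = 0.
Substitute λ = y + (tr M)/3 = y + 0.333333 to remove the quadratic term: y³ + p·y + q = 0 with p = s − (tr M)²/3 = -36.333333 and q = −2(tr M)³/27 + (tr M)·s/3 − det M = -40.074074.
Three real roots ⇒ use the trigonometric (Viète) form: r = 2√(−p/3) = 6.960204, φ = arccos(3q/(p·r)) = arccos(0.475398) = 1.075380 rad.
y_k = r·cos(φ/3 − 2πk/3) for k = 0, 1, 2 gives y = 6.517802, -1.144183, -5.373618.
λ_k = y_k + 0.333333 gives λ = 6.8511, -0.8108, -5.0403 (check: the sum is 1.0000 = tr M).

Hence λ_max = 6.8511 and λ_min = -5.0403.


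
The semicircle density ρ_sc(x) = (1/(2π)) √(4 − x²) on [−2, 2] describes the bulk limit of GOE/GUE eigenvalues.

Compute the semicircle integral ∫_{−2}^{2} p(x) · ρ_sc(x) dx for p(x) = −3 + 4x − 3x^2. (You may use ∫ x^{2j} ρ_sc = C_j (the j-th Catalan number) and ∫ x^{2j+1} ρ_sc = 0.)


Write p(x) = Σ a_i x^i, split into monomials and integrate each against ρ_sc separately.
Using ∫ x^{2j} ρ_sc = C_j = (1/(j+1)) C(2j, j) (Catalan numbers) and ∫ x^{2j+1} ρ_sc = 0 (odd monomials vanish by symmetry):
  i = 0 (even): a_0 · C_{0} = -3 · 1 = -3
  i = 1 (odd): ∫ x^1 ρ_sc = 0 (vanishes)
  i = 2 (even): a_2 · C_{1} = -3 · 1 = -3

Summing the contributions: ∫_{−2}^{2} p(x) ρ_sc(x) dx = (-3) + (-3) = -6.


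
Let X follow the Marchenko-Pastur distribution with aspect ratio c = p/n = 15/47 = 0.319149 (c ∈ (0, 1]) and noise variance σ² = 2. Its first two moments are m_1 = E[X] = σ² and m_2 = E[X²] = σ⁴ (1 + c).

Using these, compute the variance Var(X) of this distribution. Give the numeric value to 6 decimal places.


m_1 = E[X] = σ² = 2, so m_1² = 4.
m_2 = E[X²] = σ⁴ (1 + c) = 4 · (1 + 0.319149) = 4 · 1.319149 = 5.276596.
(Note m_2 − m_1² simplifies to c · σ⁴ = 0.319149 · 4.)

Var(X) = m_2 − m_1² = 5.276596 − 4 = 1.276596.


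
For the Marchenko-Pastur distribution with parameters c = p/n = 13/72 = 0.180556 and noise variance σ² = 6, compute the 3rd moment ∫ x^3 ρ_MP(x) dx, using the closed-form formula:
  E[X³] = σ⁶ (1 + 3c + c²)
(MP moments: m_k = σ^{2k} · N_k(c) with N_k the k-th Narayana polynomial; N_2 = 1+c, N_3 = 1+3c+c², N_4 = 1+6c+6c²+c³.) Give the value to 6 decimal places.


E[X³] = σ⁶ (1 + 3c + c²) (third MP moment). With σ² = 6 (so σ⁶ = 216) and c = 13/72 = 0.180556: E[X³] = 216 · (1 + 3·0.180556 + (0.180556)²) = 216 · 1.574267.

So E[X^3] = 340.041667.


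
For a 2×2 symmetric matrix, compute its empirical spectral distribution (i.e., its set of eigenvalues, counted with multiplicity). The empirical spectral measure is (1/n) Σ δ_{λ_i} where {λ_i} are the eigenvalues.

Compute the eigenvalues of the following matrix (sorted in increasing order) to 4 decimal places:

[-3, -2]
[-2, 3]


Since M is real symmetric, both eigenvalues are real; they are the roots of det(λI − M) = λ² − (tr M) λ + det M.
tr M = -3 + 3 = 0.
det M = (-3)·3 − (-2)² = -9 − 4 = -13.
Characteristic polynomial: λ² − 13 = 0.
Discriminant Δ = (tr M)² − 4·det M = 0 − (-52) = 52; √Δ = 7.211103.
λ = (tr M ± √Δ)/2 = (0 ± 7.211103)/2, giving (tr M − √Δ)/2 = -3.6056 and (tr M + √Δ)/2 = 3.6056.

Eigenvalues sorted in increasing order: [-3.6056, 3.6056].


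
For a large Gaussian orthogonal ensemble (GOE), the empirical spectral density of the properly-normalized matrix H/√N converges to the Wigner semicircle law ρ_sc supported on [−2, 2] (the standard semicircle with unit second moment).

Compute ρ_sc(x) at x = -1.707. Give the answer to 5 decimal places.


ρ_sc(x) = (1/(2π)) √(4 − x²). With x = -1.707:
  4 − x² = 4 − (-1.707)² = 4 − 2.913849 = 1.086151.
  √(4 − x²) = 1.042186.
  1/(2π) = 0.159155.
  ρ_sc(-1.707) = 0.159155 · 1.042186 = 0.165869.

Rounded to 5 decimal places: ρ_sc(-1.707) ≈ 0.16587.


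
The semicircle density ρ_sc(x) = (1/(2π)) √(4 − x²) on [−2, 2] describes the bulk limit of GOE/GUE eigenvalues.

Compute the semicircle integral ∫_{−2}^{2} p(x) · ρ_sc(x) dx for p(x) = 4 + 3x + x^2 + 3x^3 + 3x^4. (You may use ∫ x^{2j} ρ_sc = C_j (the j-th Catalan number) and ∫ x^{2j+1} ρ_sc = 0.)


Write p(x) = Σ a_i x^i, split into monomials and integrate each against ρ_sc separately.
Using ∫ x^{2j} ρ_sc = C_j = (1/(j+1)) C(2j, j) (Catalan numbers) and ∫ x^{2j+1} ρ_sc = 0 (odd monomials vanish by symmetry):
  i = 0 (even): a_0 · C_{0} = 4 · 1 = 4
  i = 1 (odd): ∫ x^1 ρ_sc = 0 (vanishes)
  i = 2 (even): a_2 · C_{1} = 1 · 1 = 1
  i = 3 (odd): ∫ x^3 ρ_sc = 0 (vanishes)
  i = 4 (even): a_4 · C_{2} = 3 · 2 = 6

Summing the contributions: ∫_{−2}^{2} p(x) ρ_sc(x) dx = 4 + 1 + 6 = 11.


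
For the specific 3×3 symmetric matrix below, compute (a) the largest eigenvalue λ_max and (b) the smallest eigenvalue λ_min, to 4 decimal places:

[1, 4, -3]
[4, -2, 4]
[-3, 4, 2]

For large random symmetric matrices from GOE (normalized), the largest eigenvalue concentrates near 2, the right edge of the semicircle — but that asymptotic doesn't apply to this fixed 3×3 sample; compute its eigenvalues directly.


Since M is real symmetric, all three eigenvalues are real; they are the roots of det(λI − M) = λ³ − (tr M) λ² + s λ − det M, where s is the sum of the principal 2×2 minors.
tr M = 1 + (-2) + 2 = 1.
s = (1·(-2) − 4²) + (1·2 − (-3)²) + ((-2)·2 − 4²) = -18 + (-7) + (-20) = -45.
det M (expand along row 1) = 1·(-20) − 4·20 + (-3)·10 = -130.
Characteristic polynomial: λ³ − λ² − 45λ + 130 = 0.
Substitute λ = y + (tr M)/3 = y + 0.333333 to remove the quadratic term: y³ + p·y + q = 0 with p = s − (tr M)²/3 = -45.333333 and q = −2(tr M)³/27 + (tr M)·s/3 − det M = 114.925926.
Three real roots ⇒ use the trigonometric (Viète) form: r = 2√(−p/3) = 7.774603, φ = arccos(3q/(p·r)) = arccos(-0.978235) = 2.932576 rad.
y_k = r·cos(φ/3 − 2πk/3) for k = 0, 1, 2 gives y = 4.346593, 3.409147, -7.755740.
λ_k = y_k + 0.333333 gives λ = 4.6799, 3.7425, -7.4224 (check: the sum is 1.0000 = tr M).

Hence λ_max = 4.6799 and λ_min = -7.4224.


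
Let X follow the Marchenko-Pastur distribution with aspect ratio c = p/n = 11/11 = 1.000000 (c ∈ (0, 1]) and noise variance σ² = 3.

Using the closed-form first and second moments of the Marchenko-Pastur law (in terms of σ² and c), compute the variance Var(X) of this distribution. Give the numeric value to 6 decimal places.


Recall the MP moments m_1 = E[X] = σ² and m_2 = E[X²] = σ⁴ (1 + c).
m_1 = E[X] = σ² = 3, so m_1² = 9.
m_2 = E[X²] = σ⁴ (1 + c) = 9 · (1 + 1.000000) = 9 · 2.000000 = 18.000000.
(Note m_2 − m_1² simplifies to c · σ⁴ = 1.000000 · 9.)

Var(X) = m_2 − m_1² = 18.000000 − 9 = 9.000000.


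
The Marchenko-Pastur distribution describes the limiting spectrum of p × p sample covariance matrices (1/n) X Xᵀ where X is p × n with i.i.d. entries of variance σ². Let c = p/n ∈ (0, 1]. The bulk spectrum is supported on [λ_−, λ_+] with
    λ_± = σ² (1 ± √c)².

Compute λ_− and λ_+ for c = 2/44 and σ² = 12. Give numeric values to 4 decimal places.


c = 2/44 = 0.045455; √c = 0.213201.
λ_− = σ² (1 − √c)² = 12 · (1 − 0.213201)² = 12 · (0.786799)² = 7.428637.
λ_+ = σ² (1 + √c)² = 12 · (1 + 0.213201)² = 12 · (1.213201)² = 17.662272.

Rounded to 4 decimal places: λ_− ≈ 7.4286, λ_+ ≈ 17.6623.


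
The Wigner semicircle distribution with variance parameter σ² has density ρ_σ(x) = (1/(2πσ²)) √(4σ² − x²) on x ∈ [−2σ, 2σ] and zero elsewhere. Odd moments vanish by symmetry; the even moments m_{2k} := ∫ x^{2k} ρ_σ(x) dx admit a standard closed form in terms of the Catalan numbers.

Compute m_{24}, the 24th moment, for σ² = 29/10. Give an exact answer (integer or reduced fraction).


By the scaled semicircle moment identity, m_{2k} = σ^{2k} · C_k with k = 12.
C_12 = (1/(k+1)) · C(2k, k) = (1/13) · C(24, 12) = (1/13) · 2704156 = 208012.
σ^{2k} = (σ²)^k = (29/10)^12 = 353814783205469041/1000000000000.

Therefore m_{24} = σ^{24} · C_12 = (353814783205469041/1000000000000) · 208012 = 18399430171034006539123/250000000000.


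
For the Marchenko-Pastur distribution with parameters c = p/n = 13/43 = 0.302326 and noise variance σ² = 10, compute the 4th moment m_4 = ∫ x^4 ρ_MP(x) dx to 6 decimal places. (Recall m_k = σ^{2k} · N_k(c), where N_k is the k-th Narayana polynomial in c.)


E[X⁴] = σ⁸ (1 + 6c + 6c² + c³) (fourth MP moment). With σ² = 10 (so σ⁸ = 10000) and c = 13/43 = 0.302326: E[X⁴] = 10000 · (1 + 6·0.302326 + 6·(0.302326)² + (0.302326)³) = 10000 · 3.389991.

So E[X^4] = 33899.908184.


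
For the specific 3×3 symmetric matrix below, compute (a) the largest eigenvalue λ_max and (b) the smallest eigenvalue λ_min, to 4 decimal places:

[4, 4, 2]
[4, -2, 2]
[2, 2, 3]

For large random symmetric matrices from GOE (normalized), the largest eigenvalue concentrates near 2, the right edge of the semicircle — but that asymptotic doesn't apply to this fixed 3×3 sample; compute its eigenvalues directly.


Since M is real symmetric, all three eigenvalues are real; they are the roots of det(λI − M) = λ³ − (tr M) λ² + s λ − det M, where s is the sum of the principal 2×2 minors.
tr M = 4 + (-2) + 3 = 5.
s = (4·(-2) − 4²) + (4·3 − 2²) + ((-2)·3 − 2²) = -24 + 8 + (-10) = -26.
det M (expand along row 1) = 4·(-10) − 4·8 + 2·12 = -48.
Characteristic polynomial: λ³ − 5λ² − 26λ + 48 = 0.
Substitute λ = y + (tr M)/3 = y + 1.666667 to remove the quadratic term: y³ + p·y + q = 0 with p = s − (tr M)²/3 = -34.333333 and q = −2(tr M)³/27 + (tr M)·s/3 − det M = -4.592593.
Three real roots ⇒ use the trigonometric (Viète) form: r = 2√(−p/3) = 6.765928, φ = arccos(3q/(p·r)) = arccos(0.059311) = 1.511450 rad.
y_k = r·cos(φ/3 − 2πk/3) for k = 0, 1, 2 gives y = 5.925236, -0.133835, -5.791402.
λ_k = y_k + 1.666667 gives λ = 7.5919, 1.5328, -4.1247 (check: the sum is 5.0000 = tr M).

Hence λ_max = 7.5919 and λ_min = -4.1247.


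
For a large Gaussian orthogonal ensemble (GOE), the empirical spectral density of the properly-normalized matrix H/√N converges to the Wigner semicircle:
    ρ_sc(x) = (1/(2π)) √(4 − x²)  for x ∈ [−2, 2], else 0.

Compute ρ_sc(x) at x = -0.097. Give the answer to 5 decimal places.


ρ_sc(x) = (1/(2π)) √(4 − x²). With x = -0.097:
  4 − x² = 4 − (-0.097)² = 4 − 0.009409 = 3.990591.
  √(4 − x²) = 1.997646.
  1/(2π) = 0.159155.
  ρ_sc(-0.097) = 0.159155 · 1.997646 = 0.317935.

Rounded to 5 decimal places: ρ_sc(-0.097) ≈ 0.31794.


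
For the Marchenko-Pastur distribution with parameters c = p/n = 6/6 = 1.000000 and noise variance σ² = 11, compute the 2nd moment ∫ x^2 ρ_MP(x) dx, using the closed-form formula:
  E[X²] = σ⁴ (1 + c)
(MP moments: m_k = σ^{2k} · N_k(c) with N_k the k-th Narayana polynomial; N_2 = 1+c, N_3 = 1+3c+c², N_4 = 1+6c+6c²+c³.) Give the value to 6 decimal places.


E[X²] = σ⁴ (1 + c) (second MP moment). With σ² = 11 (so σ⁴ = 121) and c = 6/6 = 1.000000: E[X²] = 121 · (1 + 1.000000) = 121 · 2.000000.

So E[X^2] = 242.000000.


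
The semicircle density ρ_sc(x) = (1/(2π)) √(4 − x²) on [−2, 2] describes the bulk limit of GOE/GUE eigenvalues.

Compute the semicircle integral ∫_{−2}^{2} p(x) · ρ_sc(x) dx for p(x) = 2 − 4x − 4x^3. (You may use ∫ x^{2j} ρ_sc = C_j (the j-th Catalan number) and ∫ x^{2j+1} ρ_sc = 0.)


Write p(x) = Σ a_i x^i, split into monomials and integrate each against ρ_sc separately.
Using ∫ x^{2j} ρ_sc = C_j = (1/(j+1)) C(2j, j) (Catalan numbers) and ∫ x^{2j+1} ρ_sc = 0 (odd monomials vanish by symmetry):
  i = 0 (even): a_0 · C_{0} = 2 · 1 = 2
  i = 1 (odd): ∫ x^1 ρ_sc = 0 (vanishes)
  i = 3 (odd): ∫ x^3 ρ_sc = 0 (vanishes)

Summing the contributions: ∫_{−2}^{2} p(x) ρ_sc(x) dx = 2.


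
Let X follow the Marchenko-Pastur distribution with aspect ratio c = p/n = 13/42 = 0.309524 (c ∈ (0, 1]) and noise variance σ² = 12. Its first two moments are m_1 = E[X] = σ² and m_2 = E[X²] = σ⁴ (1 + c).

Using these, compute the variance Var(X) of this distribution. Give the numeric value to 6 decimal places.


m_1 = E[X] = σ² = 12, so m_1² = 144.
m_2 = E[X²] = σ⁴ (1 + c) = 144 · (1 + 0.309524) = 144 · 1.309524 = 188.571429.
(Note m_2 − m_1² simplifies to c · σ⁴ = 0.309524 · 144.)

Var(X) = m_2 − m_1² = 188.571429 − 144 = 44.571429.


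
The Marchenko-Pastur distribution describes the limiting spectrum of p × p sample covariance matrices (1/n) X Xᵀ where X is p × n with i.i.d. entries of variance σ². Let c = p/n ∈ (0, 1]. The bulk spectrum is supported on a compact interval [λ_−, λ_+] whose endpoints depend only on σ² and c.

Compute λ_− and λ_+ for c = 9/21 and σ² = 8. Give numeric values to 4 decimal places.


c = 9/21 = 0.428571; √c = 0.654654.
λ_− = σ² (1 − √c)² = 8 · (1 − 0.654654)² = 8 · (0.345346)² = 0.954113.
λ_+ = σ² (1 + √c)² = 8 · (1 + 0.654654)² = 8 · (1.654654)² = 21.903030.

Rounded to 4 decimal places: λ_− ≈ 0.9541, λ_+ ≈ 21.9030.


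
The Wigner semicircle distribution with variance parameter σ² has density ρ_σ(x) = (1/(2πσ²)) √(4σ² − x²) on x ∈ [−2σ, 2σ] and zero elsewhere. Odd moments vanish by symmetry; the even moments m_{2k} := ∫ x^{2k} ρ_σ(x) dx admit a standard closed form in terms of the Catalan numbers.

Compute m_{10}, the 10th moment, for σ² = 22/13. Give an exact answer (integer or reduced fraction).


By the scaled semicircle moment identity, m_{2k} = σ^{2k} · C_k with k = 5.
C_5 = (1/(k+1)) · C(2k, k) = (1/6) · C(10, 5) = (1/6) · 252 = 42.
σ^{2k} = (σ²)^k = (22/13)^5 = 5153632/371293.

Therefore m_{10} = σ^{10} · C_5 = (5153632/371293) · 42 = 216452544/371293.


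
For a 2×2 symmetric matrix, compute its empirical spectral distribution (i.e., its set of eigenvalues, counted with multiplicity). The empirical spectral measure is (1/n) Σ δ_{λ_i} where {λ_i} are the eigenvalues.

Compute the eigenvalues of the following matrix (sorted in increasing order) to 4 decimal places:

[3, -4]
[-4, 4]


Since M is real symmetric, both eigenvalues are real; they are the roots of det(λI − M) = λ² − (tr M) λ + det M.
tr M = 3 + 4 = 7.
det M = 3·4 − (-4)² = 12 − 16 = -4.
Characteristic polynomial: λ² − 7λ − 4 = 0.
Discriminant Δ = (tr M)² − 4·det M = 49 − (-16) = 65; √Δ = 8.062258.
λ = (tr M ± √Δ)/2 = (7 ± 8.062258)/2, giving (tr M − √Δ)/2 = -0.5311 and (tr M + √Δ)/2 = 7.5311.

Eigenvalues sorted in increasing order: [-0.5311, 7.5311].


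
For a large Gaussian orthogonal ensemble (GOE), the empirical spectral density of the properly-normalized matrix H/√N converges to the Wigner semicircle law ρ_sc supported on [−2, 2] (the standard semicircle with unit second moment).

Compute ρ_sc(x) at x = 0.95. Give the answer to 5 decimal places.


ρ_sc(x) = (1/(2π)) √(4 − x²). With x = 0.95:
  4 − x² = 4 − (0.95)² = 4 − 0.902500 = 3.097500.
  √(4 − x²) = 1.759972.
  1/(2π) = 0.159155.
  ρ_sc(0.95) = 0.159155 · 1.759972 = 0.280108.

Rounded to 5 decimal places: ρ_sc(0.95) ≈ 0.28011.


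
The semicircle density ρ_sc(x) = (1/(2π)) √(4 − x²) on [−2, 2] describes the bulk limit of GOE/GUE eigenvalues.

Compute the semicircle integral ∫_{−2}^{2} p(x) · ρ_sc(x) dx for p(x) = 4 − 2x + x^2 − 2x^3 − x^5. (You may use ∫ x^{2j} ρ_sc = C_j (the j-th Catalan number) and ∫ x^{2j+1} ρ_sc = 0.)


Write p(x) = Σ a_i x^i, split into monomials and integrate each against ρ_sc separately.
Using ∫ x^{2j} ρ_sc = C_j = (1/(j+1)) C(2j, j) (Catalan numbers) and ∫ x^{2j+1} ρ_sc = 0 (odd monomials vanish by symmetry):
  i = 0 (even): a_0 · C_{0} = 4 · 1 = 4
  i = 1 (odd): ∫ x^1 ρ_sc = 0 (vanishes)
  i = 2 (even): a_2 · C_{1} = 1 · 1 = 1
  i = 3 (odd): ∫ x^3 ρ_sc = 0 (vanishes)
  i = 5 (odd): ∫ x^5 ρ_sc = 0 (vanishes)

Summing the contributions: ∫_{−2}^{2} p(x) ρ_sc(x) dx = 4 + 1 = 5.


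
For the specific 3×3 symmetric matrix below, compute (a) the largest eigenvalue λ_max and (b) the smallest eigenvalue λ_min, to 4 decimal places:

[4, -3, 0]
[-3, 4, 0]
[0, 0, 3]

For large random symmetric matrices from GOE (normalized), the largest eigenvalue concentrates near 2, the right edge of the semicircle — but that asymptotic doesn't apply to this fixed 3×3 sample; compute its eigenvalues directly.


Since M is real symmetric, all three eigenvalues are real; they are the roots of det(λI − M) = λ³ − (tr M) λ² + s λ − det M, where s is the sum of the principal 2×2 minors.
tr M = 4 + 4 + 3 = 11.
s = (4·4 − (-3)²) + (4·3 − 0²) + (4·3 − 0²) = 7 + 12 + 12 = 31.
det M (expand along row 1) = 4·12 − (-3)·(-9) + 0·0 = 21.
Characteristic polynomial: λ³ − 11λ² + 31λ − 21 = 0.
Substitute λ = y + (tr M)/3 = y + 3.666667 to remove the quadratic term: y³ + p·y + q = 0 with p = s − (tr M)²/3 = -9.333333 and q = −2(tr M)³/27 + (tr M)·s/3 − det M = -5.925926.
Three real roots ⇒ use the trigonometric (Viète) form: r = 2√(−p/3) = 3.527668, φ = arccos(3q/(p·r)) = arccos(0.539949) = 1.000420 rad.
y_k = r·cos(φ/3 − 2πk/3) for k = 0, 1, 2 gives y = 3.333333, -0.666667, -2.666667.
λ_k = y_k + 3.666667 gives λ = 7.0000, 3.0000, 1.0000 (check: the sum is 11.0000 = tr M).

Hence λ_max = 7.0000 and λ_min = 1.0000.


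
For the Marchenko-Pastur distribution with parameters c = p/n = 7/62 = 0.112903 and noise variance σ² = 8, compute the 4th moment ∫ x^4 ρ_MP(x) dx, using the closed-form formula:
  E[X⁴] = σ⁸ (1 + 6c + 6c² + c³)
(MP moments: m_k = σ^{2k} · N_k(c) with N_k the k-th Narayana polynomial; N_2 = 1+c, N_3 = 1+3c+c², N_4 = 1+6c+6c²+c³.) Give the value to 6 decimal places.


E[X⁴] = σ⁸ (1 + 6c + 6c² + c³) (fourth MP moment). With σ² = 8 (so σ⁸ = 4096) and c = 7/62 = 0.112903: E[X⁴] = 4096 · (1 + 6·0.112903 + 6·(0.112903)² + (0.112903)³) = 4096 · 1.755341.

So E[X^4] = 7189.878285.


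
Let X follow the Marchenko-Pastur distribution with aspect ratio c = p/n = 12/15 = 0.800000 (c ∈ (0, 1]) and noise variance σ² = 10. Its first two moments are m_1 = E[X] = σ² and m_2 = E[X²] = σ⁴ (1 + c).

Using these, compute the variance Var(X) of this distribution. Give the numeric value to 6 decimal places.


m_1 = E[X] = σ² = 10, so m_1² = 100.
m_2 = E[X²] = σ⁴ (1 + c) = 100 · (1 + 0.800000) = 100 · 1.800000 = 180.000000.
(Note m_2 − m_1² simplifies to c · σ⁴ = 0.800000 · 100.)

Var(X) = m_2 − m_1² = 180.000000 − 100 = 80.000000.


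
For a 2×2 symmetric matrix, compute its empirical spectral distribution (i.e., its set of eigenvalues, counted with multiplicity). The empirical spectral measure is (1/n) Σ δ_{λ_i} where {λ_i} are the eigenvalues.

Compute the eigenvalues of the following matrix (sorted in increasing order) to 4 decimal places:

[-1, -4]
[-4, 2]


Since M is real symmetric, both eigenvalues are real; they are the roots of det(λI − M) = λ² − (tr M) λ + det M.
tr M = -1 + 2 = 1.
det M = (-1)·2 − (-4)² = -2 − 16 = -18.
Characteristic polynomial: λ² − λ − 18 = 0.
Discriminant Δ = (tr M)² − 4·det M = 1 − (-72) = 73; √Δ = 8.544004.
λ = (tr M ± √Δ)/2 = (1 ± 8.544004)/2, giving (tr M − √Δ)/2 = -3.7720 and (tr M + √Δ)/2 = 4.7720.

Eigenvalues sorted in increasing order: [-3.7720, 4.7720].


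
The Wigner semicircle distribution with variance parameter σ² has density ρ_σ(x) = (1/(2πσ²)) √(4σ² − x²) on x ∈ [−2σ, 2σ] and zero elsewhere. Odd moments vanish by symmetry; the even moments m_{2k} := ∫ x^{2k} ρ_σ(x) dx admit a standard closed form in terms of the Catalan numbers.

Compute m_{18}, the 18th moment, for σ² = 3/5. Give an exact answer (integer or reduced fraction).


By the scaled semicircle moment identity, m_{2k} = σ^{2k} · C_k with k = 9.
C_9 = (1/(k+1)) · C(2k, k) = (1/10) · C(18, 9) = (1/10) · 48620 = 4862.
σ^{2k} = (σ²)^k = (3/5)^9 = 19683/1953125.

Therefore m_{18} = σ^{18} · C_9 = (19683/1953125) · 4862 = 95698746/1953125.
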